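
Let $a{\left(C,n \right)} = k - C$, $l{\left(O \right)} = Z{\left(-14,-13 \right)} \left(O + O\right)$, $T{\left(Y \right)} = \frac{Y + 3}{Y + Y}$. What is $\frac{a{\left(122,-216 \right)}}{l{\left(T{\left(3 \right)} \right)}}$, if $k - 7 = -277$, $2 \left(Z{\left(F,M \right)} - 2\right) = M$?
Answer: $\frac{392}{9} \approx 43.556$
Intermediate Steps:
$Z{\left(F,M \right)} = 2 + \frac{M}{2}$
$k = -270$ ($k = 7 - 277 = -270$)
$T{\left(Y \right)} = \frac{3 + Y}{2 Y}$
$l{\left(O \right)} = - 9 O$ ($l{\left(O \right)} = \left(2 + \frac{1}{2} \left(-13\right)\right) \left(O + O\right) = \left(2 - \frac{13}{2}\right) 2 O = - \frac{9 \cdot 2 O}{2} = - 9 O$)
$a{\left(C,n \right)} = -270 - C$
$\frac{a{\left(122,-216 \right)}}{l{\left(T{\left(3 \right)} \right)}} = \frac{-270 - 122}{\left(-9\right) \frac{3 + 3}{2 \cdot 3}} = \frac{-270 - 122}{\left(-9\right) \frac{1}{2} \cdot \frac{1}{3} \cdot 6} = - \frac{392}{\left(-9\right) 1} = - \frac{392}{-9} = \left(-392\right) \left(- \frac{1}{9}\right) = \frac{392}{9}$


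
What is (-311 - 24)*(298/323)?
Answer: -99830/323 ≈ -309.07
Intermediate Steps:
(-311 - 24)*(298/323) = -99830/323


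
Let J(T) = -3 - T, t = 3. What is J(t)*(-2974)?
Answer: 17844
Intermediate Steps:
J(t)*(-2974) = (-3 - 1*3)*(-2974) = (-3 - 3)*(-2974) = -6*(-2974) = 17844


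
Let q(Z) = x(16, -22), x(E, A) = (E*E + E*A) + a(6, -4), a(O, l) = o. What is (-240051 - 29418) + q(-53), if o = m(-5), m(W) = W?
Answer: -269570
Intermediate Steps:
o = -5
a(O, l) = -5
x(E, A) = -5 + E² + A*E (x(E, A) = (E*E + E*A) - 5 = (E² + A*E) - 5 = -5 + E² + A*E)
q(Z) = -101 (q(Z) = -5 + 16² - 22*16 = -5 + 256 - 352 = -101)
(-240051 - 29418) + q(-53) = (-240051 - 29418) - 101 = -269469 - 101 = -269570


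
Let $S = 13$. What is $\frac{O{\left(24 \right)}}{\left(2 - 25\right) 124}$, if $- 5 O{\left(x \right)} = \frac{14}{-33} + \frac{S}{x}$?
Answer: $\frac{1}{121440} \approx 8.2345 \cdot 10^{-6}$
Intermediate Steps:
$O{\left(x \right)} = \frac{14}{165} - \frac{13}{5 x}$ ($O{\left(x \right)} = - \frac{\frac{14}{-33} + \frac{13}{x}}{5} = - \frac{14 \left(- \frac{1}{33}\right) + \frac{13}{x}}{5} = - \frac{- \frac{14}{33} + \frac{13}{x}}{5} = \frac{14}{165} - \frac{13}{5 x}$)
$\frac{O{\left(24 \right)}}{\left(2 - 25\right) 124} = \frac{\frac{1}{165} \cdot \frac{1}{24} \left(-429 + 14 \cdot 24\right)}{\left(2 - 25\right) 124} = \frac{\frac{1}{165} \cdot \frac{1}{24} \left(-429 + 336\right)}{\left(2 - 25\right) 124} = \frac{\frac{1}{165} \cdot \frac{1}{24} \left(-93\right)}{\left(-23\right) 124} = - \frac{31}{1320 \left(-2852\right)} = \left(- \frac{31}{1320}\right) \left(- \frac{1}{2852}\right) = \frac{1}{121440}$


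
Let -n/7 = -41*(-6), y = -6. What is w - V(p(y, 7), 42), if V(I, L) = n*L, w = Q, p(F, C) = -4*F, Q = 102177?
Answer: 174501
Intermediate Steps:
n = -1722 (n = -(-287)*(-6) = -7*246 = -1722)
w = 102177
V(I, L) = -1722*L
w - V(p(y, 7), 42) = 102177 - (-1722)*42 = 102177 - 1*(-72324) = 102177 + 72324 = 174501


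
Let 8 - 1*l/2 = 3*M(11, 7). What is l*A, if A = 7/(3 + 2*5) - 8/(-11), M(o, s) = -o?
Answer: 14842/143 ≈ 103.79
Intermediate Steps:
A = 181/143 (A = 7/(3 + 10) - 8*(-1/11) = 7/13 + 8/11 = 181/143 ≈ 1.2657)
l = 82 (l = 16 - 6*(-1*11) = 16 - 6*(-11) = 16 - 2*(-33) = 16 + 66 = 82)
l*A = 82*(181/143) = 14842/143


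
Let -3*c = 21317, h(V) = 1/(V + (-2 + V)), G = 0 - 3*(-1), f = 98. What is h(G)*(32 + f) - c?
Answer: 42829/6 ≈ 7138.2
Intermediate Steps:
G = 3 (G = 0 + 3 = 3)
h(V) = 1/(-2 + 2*V)
c = -21317/3 (c = -⅓*21317 = -21317/3 ≈ -7105.7)
h(G)*(32 + f) - c = (1/(2*(-1 + 3)))*(32 + 98) - 1*(-21317/3) = ((½)/2)*130 + 21317/3 = ((½)*(½))*130 + 21317/3 = (¼)*130 + 21317/3 = 65/2 + 21317/3 = 42829/6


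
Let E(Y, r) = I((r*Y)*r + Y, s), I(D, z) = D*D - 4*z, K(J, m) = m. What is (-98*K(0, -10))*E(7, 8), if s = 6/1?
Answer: 202860980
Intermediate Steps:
s = 6 (s = 6*1 = 6)
I(D, z) = D**2 - 4*z
E(Y, r) = -24 + (Y + Y*r**2)**2 (E(Y, r) = ((r*Y)*r + Y)**2 - 4*6 = ((Y*r)*r + Y)**2 - 24 = (Y*r**2 + Y)**2 - 24 = (Y + Y*r**2)**2 - 24 = -24 + (Y + Y*r**2)**2)
(-98*K(0, -10))*E(7, 8) = (-98*(-10))*(-24 + 7**2*(1 + 8**2)**2) = 980*(-24 + 49*(1 + 64)**2) = 980*(-24 + 49*65**2) = 980*(-24 + 49*4225) = 980*(-24 + 207025) = 980*207001 = 202860980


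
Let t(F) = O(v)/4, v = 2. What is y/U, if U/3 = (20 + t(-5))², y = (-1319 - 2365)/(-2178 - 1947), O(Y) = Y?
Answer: 4912/6934125 ≈ 0.00070838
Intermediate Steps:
t(F) = ½ (t(F) = 2/4 = 2*(¼) = ½)
y = 1228/1375 (y = -3684/(-4125) = -3684*(-1/4125) = 1228/1375 ≈ 0.89309)
U = 5043/4 (U = 3*(20 + ½)² = 3*(41/2)² = 3*(1681/4) = 5043/4 ≈ 1260.8)
y/U = 1228/(1375*(5043/4)) = (1228/1375)*(4/5043) = 4912/6934125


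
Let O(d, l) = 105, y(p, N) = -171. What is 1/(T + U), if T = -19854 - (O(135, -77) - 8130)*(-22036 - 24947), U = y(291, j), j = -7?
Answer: -1/377058600 ≈ -2.6521e-9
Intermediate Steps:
U = -171
T = -377058429 (T = -19854 - (105 - 8130)*(-22036 - 24947) = -19854 - (-8025)*(-46983) = -19854 - 1*377038575 = -19854 - 377038575 = -377058429)
1/(T + U) = 1/(-377058429 - 171) = 1/(-377058600) = -1/377058600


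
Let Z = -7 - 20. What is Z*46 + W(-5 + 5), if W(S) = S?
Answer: -1242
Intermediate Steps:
Z = -27
Z*46 + W(-5 + 5) = -27*46 + (-5 + 5) = -1242 + 0 = -1242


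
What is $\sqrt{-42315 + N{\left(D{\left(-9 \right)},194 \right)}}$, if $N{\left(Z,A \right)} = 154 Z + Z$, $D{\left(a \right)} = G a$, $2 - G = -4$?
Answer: $i \sqrt{50685} \approx 225.13 i$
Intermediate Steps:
$G = 6$ ($G = 2 - -4 = 2 + 4 = 6$)
$D{\left(a \right)} = 6 a$
$N{\left(Z,A \right)} = 155 Z$
$\sqrt{-42315 + N{\left(D{\left(-9 \right)},194 \right)}} = \sqrt{-42315 + 155 \cdot 6 \left(-9\right)} = \sqrt{-42315 + 155 \left(-54\right)} = \sqrt{-42315 - 8370} = \sqrt{-50685} = i \sqrt{50685}$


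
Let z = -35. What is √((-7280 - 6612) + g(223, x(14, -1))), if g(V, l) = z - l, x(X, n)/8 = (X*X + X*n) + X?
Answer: I*√15495 ≈ 124.48*I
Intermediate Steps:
x(X, n) = 8*X + 8*X² + 8*X*n (x(X, n) = 8*((X*X + X*n) + X) = 8*((X² + X*n) + X) = 8*(X + X² + X*n) = 8*X + 8*X² + 8*X*n)
g(V, l) = -35 - l
√((-7280 - 6612) + g(223, x(14, -1))) = √((-7280 - 6612) + (-35 - 8*14*(1 + 14 - 1))) = √(-13892 + (-35 - 8*14*14)) = √(-13892 + (-35 - 1*1568)) = √(-13892 + (-35 - 1568)) = √(-13892 - 1603) = √(-15495) = I*√15495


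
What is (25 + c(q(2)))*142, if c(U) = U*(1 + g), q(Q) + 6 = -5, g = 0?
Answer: 1988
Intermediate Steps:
q(Q) = -11 (q(Q) = -6 - 5 = -11)
c(U) = U (c(U) = U*(1 + 0) = U*1 = U)
(25 + c(q(2)))*142 = (25 - 11)*142 = 14*142 = 1988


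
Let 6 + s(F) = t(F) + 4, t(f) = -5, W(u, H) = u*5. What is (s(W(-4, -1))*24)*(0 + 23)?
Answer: -3864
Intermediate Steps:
W(u, H) = 5*u
s(F) = -7 (s(F) = -6 + (-5 + 4) = -6 - 1 = -7)
(s(W(-4, -1))*24)*(0 + 23) = (-7*24)*(0 + 23) = -168*23 = -3864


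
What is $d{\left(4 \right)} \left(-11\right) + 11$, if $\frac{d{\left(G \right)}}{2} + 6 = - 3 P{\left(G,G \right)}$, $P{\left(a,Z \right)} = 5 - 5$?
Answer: $143$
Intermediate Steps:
$P{\left(a,Z \right)} = 0$
$d{\left(G \right)} = -12$ ($d{\left(G \right)} = -12 + 2 \left(\left(-3\right) 0\right) = -12 + 2 \cdot 0 = -12 + 0 = -12$)
$d{\left(4 \right)} \left(-11\right) + 11 = \left(-12\right) \left(-11\right) + 11 = 132 + 11 = 143$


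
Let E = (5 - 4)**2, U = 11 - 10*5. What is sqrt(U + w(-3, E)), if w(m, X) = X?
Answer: I*sqrt(38) ≈ 6.1644*I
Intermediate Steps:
U = -39 (U = 11 - 50 = -39)
E = 1 (E = 1**2 = 1)
sqrt(U + w(-3, E)) = sqrt(-39 + 1) = sqrt(-38) = I*sqrt(38)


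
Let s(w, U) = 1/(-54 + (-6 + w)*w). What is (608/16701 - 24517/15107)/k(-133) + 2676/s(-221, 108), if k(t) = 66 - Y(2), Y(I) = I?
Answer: 113968173910361077/849859392 ≈ 1.3410e+8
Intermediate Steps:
k(t) = 64 (k(t) = 66 - 1*2 = 66 - 2 = 64)
s(w, U) = 1/(-54 + w*(-6 + w))
(608/16701 - 24517/15107)/k(-133) + 2676/s(-221, 108) = (608/16701 - 24517/15107)/64 + 2676/(1/(-54 + (-221)**2 - 6*(-221))) = (608*(1/16701) - 24517*1/15107)*(1/64) + 2676/(1/(-54 + 48841 + 1326)) = (32/879 - 24517/15107)*(1/64) + 2676/(1/50113) = -21067019/13279053*1/64 + 2676/(1/50113) = -21067019/849859392 + 2676*50113 = -21067019/849859392 + 134102388 = 113968173910361077/849859392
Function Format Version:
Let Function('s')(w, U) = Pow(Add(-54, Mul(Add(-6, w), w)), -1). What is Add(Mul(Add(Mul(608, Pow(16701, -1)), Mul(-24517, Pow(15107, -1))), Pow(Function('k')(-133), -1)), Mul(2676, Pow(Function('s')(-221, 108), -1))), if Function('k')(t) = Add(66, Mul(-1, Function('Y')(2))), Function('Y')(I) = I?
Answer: Rational(113968173910361077, 849859392) ≈ 1.3410e+8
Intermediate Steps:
Function('k')(t) = 64 (Function('k')(t) = Add(66, Mul(-1, 2)) = Add(66, -2) = 64)
Function('s')(w, U) = Pow(Add(-54, Mul(w, Add(-6, w))), -1)
Add(Mul(Add(Mul(608, Pow(16701, -1)), Mul(-24517, Pow(15107, -1))), Pow(Function('k')(-133), -1)), Mul(2676, Pow(Function('s')(-221, 108), -1))) = Add(Mul(Add(Mul(608, Pow(16701, -1)), Mul(-24517, Pow(15107, -1))), Pow(64, -1)), Mul(2676, Pow(Pow(Add(-54, Pow(-221, 2), Mul(-6, -221)), -1), -1))) = Add(Mul(Add(Mul(608, Rational(1, 16701)), Mul(-24517, Rational(1, 15107))), Rational(1, 64)), Mul(2676, Pow(Pow(Add(-54, 48841, 1326), -1), -1))) = Add(Mul(Add(Rational(32, 879), Rational(-24517, 15107)), Rational(1, 64)), Mul(2676, Pow(Pow(50113, -1), -1))) = Add(Mul(Rational(-21067019, 13279053), Rational(1, 64)), Mul(2676, Pow(Rational(1, 50113), -1))) = Add(Rational(-21067019, 849859392), Mul(2676, 50113)) = Add(Rational(-21067019, 849859392), 134102388) = Rational(113968173910361077, 849859392)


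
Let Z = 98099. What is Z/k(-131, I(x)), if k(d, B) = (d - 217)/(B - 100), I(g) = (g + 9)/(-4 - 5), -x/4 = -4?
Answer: 90741575/3132 ≈ 28972.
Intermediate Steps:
x = 16 (x = -4*(-4) = 16)
I(g) = -1 - g/9 (I(g) = (9 + g)/(-9) = (9 + g)*(-1/9) = -1 - g/9)
k(d, B) = (-217 + d)/(-100 + B)
Z/k(-131, I(x)) = 98099/(((-217 - 131)/(-100 + (-1 - 1/9*16)))) = 98099/((-348/(-100 + (-1 - 16/9)))) = 98099/((-348/(-100 - 25/9))) = 98099/((-348/(-925/9))) = 98099/((-9/925*(-348))) = 98099/(3132/925) = 98099*(925/3132) = 90741575/3132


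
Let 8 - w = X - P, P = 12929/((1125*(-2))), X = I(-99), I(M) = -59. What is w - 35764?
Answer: -80331179/2250 ≈ -35703.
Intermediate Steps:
X = -59
P = -12929/2250 (P = 12929/(-2250) = 12929*(-1/2250) = -12929/2250 ≈ -5.7462)
w = 137821/2250 (w = 8 - (-59 - 1*(-12929/2250)) = 8 - (-59 + 12929/2250) = 8 - 1*(-119821/2250) = 8 + 119821/2250 = 137821/2250 ≈ 61.254)
w - 35764 = 137821/2250 - 35764 = -80331179/2250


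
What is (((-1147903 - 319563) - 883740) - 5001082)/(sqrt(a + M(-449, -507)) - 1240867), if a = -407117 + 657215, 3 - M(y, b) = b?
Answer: 9123211553696/1539750661081 + 29409152*sqrt(15663)/1539750661081 ≈ 5.9275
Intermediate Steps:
M(y, b) = 3 - b
a = 250098
(((-1147903 - 319563) - 883740) - 5001082)/(sqrt(a + M(-449, -507)) - 1240867) = (((-1147903 - 319563) - 883740) - 5001082)/(sqrt(250098 + (3 - 1*(-507))) - 1240867) = ((-1467466 - 883740) - 5001082)/(sqrt(250098 + (3 + 507)) - 1240867) = (-2351206 - 5001082)/(sqrt(250098 + 510) - 1240867) = -7352288/(sqrt(250608) - 1240867) = -7352288/(4*sqrt(15663) - 1240867) = -7352288/(-1240867 + 4*sqrt(15663))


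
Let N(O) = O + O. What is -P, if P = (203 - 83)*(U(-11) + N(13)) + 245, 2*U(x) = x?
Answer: -2705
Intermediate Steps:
U(x) = x/2
N(O) = 2*O
P = 2705 (P = (203 - 83)*((1/2)*(-11) + 2*13) + 245 = 120*(-11/2 + 26) + 245 = 120*(41/2) + 245 = 2460 + 245 = 2705)
-P = -1*2705 = -2705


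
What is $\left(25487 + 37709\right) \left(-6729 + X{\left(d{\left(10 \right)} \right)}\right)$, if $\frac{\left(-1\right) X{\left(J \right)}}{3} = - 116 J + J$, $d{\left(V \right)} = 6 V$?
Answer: $882911316$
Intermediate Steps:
$X{\left(J \right)} = 345 J$ ($X{\left(J \right)} = - 3 \left(- 116 J + J\right) = - 3 \left(- 115 J\right) = 345 J$)
$\left(25487 + 37709\right) \left(-6729 + X{\left(d{\left(10 \right)} \right)}\right) = \left(25487 + 37709\right) \left(-6729 + 345 \cdot 6 \cdot 10\right) = 63196 \left(-6729 + 345 \cdot 60\right) = 63196 \left(-6729 + 20700\right) = 63196 \cdot 13971 = 882911316$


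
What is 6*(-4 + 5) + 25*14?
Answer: 356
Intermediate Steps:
6*(-4 + 5) + 25*14 = 6*1 + 350 = 6 + 350 = 356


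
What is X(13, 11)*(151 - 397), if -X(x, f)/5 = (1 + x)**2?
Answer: 241080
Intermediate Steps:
X(x, f) = -5*(1 + x)**2
X(13, 11)*(151 - 397) = (-5*(1 + 13)**2)*(151 - 397) = -5*14**2*(-246) = -5*196*(-246) = -980*(-246) = 241080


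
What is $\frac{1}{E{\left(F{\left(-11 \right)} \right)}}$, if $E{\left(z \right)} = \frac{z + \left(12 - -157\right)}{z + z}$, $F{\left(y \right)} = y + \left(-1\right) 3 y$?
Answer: $\frac{44}{191} \approx 0.23037$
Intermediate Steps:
$F{\left(y \right)} = - 2 y$ ($F{\left(y \right)} = y - 3 y = - 2 y$)
$E{\left(z \right)} = \frac{169 + z}{2 z}$ ($E{\left(z \right)} = \frac{z + \left(12 + 157\right)}{2 z} = \left(z + 169\right) \frac{1}{2 z} = \left(169 + z\right) \frac{1}{2 z} = \frac{169 + z}{2 z}$)
$\frac{1}{E{\left(F{\left(-11 \right)} \right)}} = \frac{1}{\frac{1}{2} \frac{1}{\left(-2\right) \left(-11\right)} \left(169 - -22\right)} = \frac{1}{\frac{1}{2} \cdot \frac{1}{22} \left(169 + 22\right)} = \frac{1}{\frac{1}{2} \cdot \frac{1}{22} \cdot 191} = \frac{1}{\frac{191}{44}} = \frac{44}{191}$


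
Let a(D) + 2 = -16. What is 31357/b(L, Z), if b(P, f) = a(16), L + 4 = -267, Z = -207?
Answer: -31357/18 ≈ -1742.1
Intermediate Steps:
L = -271 (L = -4 - 267 = -271)
a(D) = -18 (a(D) = -2 - 16 = -18)
b(P, f) = -18
31357/b(L, Z) = 31357/(-18) = 31357*(-1/18) = -31357/18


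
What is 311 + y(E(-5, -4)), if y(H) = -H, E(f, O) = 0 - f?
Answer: 306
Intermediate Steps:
E(f, O) = -f
311 + y(E(-5, -4)) = 311 - (-1)*(-5) = 311 - 1*5 = 311 - 5 = 306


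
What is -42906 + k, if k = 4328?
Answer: -38578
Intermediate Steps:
-42906 + k = -42906 + 4328 = -38578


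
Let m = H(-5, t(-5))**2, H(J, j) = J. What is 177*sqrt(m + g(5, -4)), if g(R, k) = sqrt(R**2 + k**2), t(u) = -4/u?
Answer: 177*sqrt(25 + sqrt(41)) ≈ 991.88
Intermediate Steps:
m = 25 (m = (-5)**2 = 25)
177*sqrt(m + g(5, -4)) = 177*sqrt(25 + sqrt(5**2 + (-4)**2)) = 177*sqrt(25 + sqrt(25 + 16)) = 177*sqrt(25 + sqrt(41))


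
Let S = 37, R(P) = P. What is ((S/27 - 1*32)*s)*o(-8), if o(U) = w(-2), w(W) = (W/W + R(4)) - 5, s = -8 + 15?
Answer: 0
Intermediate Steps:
s = 7
w(W) = 0 (w(W) = (W/W + 4) - 5 = (1 + 4) - 5 = 5 - 5 = 0)
o(U) = 0
((S/27 - 1*32)*s)*o(-8) = ((37/27 - 1*32)*7)*0 = ((37*(1/27) - 32)*7)*0 = ((37/27 - 32)*7)*0 = -827/27*7*0 = -5789/27*0 = 0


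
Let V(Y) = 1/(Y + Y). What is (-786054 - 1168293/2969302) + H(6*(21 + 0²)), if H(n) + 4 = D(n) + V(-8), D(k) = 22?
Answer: -2667405280853/3393488 ≈ -7.8604e+5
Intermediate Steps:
V(Y) = 1/(2*Y)
H(n) = 287/16 (H(n) = -4 + (22 + (½)/(-8)) = -4 + (22 + (½)*(-⅛)) = -4 + (22 - 1/16) = -4 + 351/16 = 287/16)
(-786054 - 1168293/2969302) + H(6*(21 + 0²)) = (-786054 - 1168293/2969302) + 287/16 = (-786054 - 1168293*1/2969302) + 287/16 = (-786054 - 166899/424186) + 287/16 = -333433268943/424186 + 287/16 = -2667405280853/3393488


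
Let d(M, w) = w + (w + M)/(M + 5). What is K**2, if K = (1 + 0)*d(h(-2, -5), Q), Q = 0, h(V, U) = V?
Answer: 4/9 ≈ 0.44444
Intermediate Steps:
d(M, w) = w + (M + w)/(5 + M)
K = -2/3 (K = (1 + 0)*((-2 + 6*0 - 2*0)/(5 - 2)) = 1*((-2 + 0 + 0)/3) = 1*((1/3)*(-2)) = 1*(-2/3) = -2/3 ≈ -0.66667)
K**2 = (-2/3)**2 = 4/9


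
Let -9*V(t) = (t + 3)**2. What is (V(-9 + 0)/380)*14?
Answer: -14/95 ≈ -0.14737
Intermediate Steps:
V(t) = -(3 + t)**2/9 (V(t) = -(t + 3)**2/9 = -(3 + t)**2/9)
(V(-9 + 0)/380)*14 = (-(3 + (-9 + 0))**2/9/380)*14 = (-(3 - 9)**2/9*(1/380))*14 = (-1/9*(-6)**2*(1/380))*14 = (-1/9*36*(1/380))*14 = -4*1/380*14 = -1/95*14 = -14/95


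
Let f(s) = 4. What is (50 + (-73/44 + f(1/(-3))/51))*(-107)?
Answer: -11625871/2244 ≈ -5180.9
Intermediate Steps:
(50 + (-73/44 + f(1/(-3))/51))*(-107) = (50 + (-73/44 + 4/51))*(-107) = (50 - 3547/2244)*(-107) = (108653/2244)*(-107) = -11625871/2244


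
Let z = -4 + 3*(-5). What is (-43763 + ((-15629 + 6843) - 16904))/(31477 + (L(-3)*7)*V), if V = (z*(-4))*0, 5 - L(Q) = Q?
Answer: -69453/31477 ≈ -2.2065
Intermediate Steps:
z = -19 (z = -4 - 15 = -19)
L(Q) = 5 - Q
V = 0 (V = -19*(-4)*0 = 76*0 = 0)
(-43763 + ((-15629 + 6843) - 16904))/(31477 + (L(-3)*7)*V) = (-43763 + ((-15629 + 6843) - 16904))/(31477 + ((5 - 1*(-3))*7)*0) = (-43763 + (-8786 - 16904))/(31477 + ((5 + 3)*7)*0) = (-43763 - 25690)/(31477 + (8*7)*0) = -69453/(31477 + 56*0) = -69453/(31477 + 0) = -69453/31477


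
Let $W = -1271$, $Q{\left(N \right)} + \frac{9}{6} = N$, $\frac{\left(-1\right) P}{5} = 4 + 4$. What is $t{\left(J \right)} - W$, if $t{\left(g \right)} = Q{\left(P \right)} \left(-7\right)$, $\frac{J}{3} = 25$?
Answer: $\frac{3123}{2} \approx 1561.5$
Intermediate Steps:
$P = -40$ ($P = - 5 \left(4 + 4\right) = \left(-5\right) 8 = -40$)
$Q{\left(N \right)} = - \frac{3}{2} + N$
$J = 75$ ($J = 3 \cdot 25 = 75$)
$t{\left(g \right)} = \frac{581}{2}$ ($t{\left(g \right)} = \left(- \frac{3}{2} - 40\right) \left(-7\right) = \left(- \frac{83}{2}\right) \left(-7\right) = \frac{581}{2}$)
$t{\left(J \right)} - W = \frac{581}{2} - -1271 = \frac{581}{2} + 1271 = \frac{3123}{2}$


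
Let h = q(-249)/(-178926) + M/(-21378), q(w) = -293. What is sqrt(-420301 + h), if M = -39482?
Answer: I*sqrt(18979927744967923900474)/212504446 ≈ 648.3*I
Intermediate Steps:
h = 392812227/212504446 (h = -293/(-178926) - 39482/(-21378) = -293*(-1/178926) - 39482*(-1/21378) = 293/178926 + 19741/10689 = 392812227/212504446 ≈ 1.8485)
sqrt(-420301 + h) = sqrt(-420301 + 392812227/212504446) = sqrt(-89315438346019/212504446) = I*sqrt(18979927744967923900474)/212504446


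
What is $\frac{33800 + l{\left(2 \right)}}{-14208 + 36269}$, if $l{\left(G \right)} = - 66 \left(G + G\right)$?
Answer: $\frac{33536}{22061} \approx 1.5201$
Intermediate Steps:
$l{\left(G \right)} = - 132 G$ ($l{\left(G \right)} = - 66 \cdot 2 G = - 132 G$)
$\frac{33800 + l{\left(2 \right)}}{-14208 + 36269} = \frac{33800 - 264}{-14208 + 36269} = \frac{33800 - 264}{22061} = 33536 \cdot \frac{1}{22061} = \frac{33536}{22061}$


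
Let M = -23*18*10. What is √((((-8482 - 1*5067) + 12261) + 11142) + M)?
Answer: √5714 ≈ 75.591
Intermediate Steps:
M = -4140 (M = -414*10 = -4140)
√((((-8482 - 1*5067) + 12261) + 11142) + M) = √((((-8482 - 1*5067) + 12261) + 11142) - 4140) = √((((-8482 - 5067) + 12261) + 11142) - 4140) = √(((-13549 + 12261) + 11142) - 4140) = √((-1288 + 11142) - 4140) = √(9854 - 4140) = √5714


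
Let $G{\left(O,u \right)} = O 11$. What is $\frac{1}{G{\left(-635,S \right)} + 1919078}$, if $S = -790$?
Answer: $\frac{1}{1912093} \approx 5.2299 \cdot 10^{-7}$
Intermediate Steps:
$G{\left(O,u \right)} = 11 O$
$\frac{1}{G{\left(-635,S \right)} + 1919078} = \frac{1}{11 \left(-635\right) + 1919078} = \frac{1}{-6985 + 1919078} = \frac{1}{1912093}$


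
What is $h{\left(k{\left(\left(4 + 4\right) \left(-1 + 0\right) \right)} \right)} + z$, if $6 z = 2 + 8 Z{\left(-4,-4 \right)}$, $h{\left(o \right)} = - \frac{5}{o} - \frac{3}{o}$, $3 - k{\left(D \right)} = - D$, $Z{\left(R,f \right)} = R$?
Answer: $- \frac{17}{5} \approx -3.4$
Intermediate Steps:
$k{\left(D \right)} = 3 + D$ ($k{\left(D \right)} = 3 - - D = 3 + D$)
$h{\left(o \right)} = - \frac{8}{o}$
$z = -5$ ($z = \frac{2 + 8 \left(-4\right)}{6} = \frac{2 - 32}{6} = \frac{1}{6} \left(-30\right) = -5$)
$h{\left(k{\left(\left(4 + 4\right) \left(-1 + 0\right) \right)} \right)} + z = - \frac{8}{3 + \left(4 + 4\right) \left(-1 + 0\right)} - 5 = - \frac{8}{3 + 8 \left(-1\right)} - 5 = - \frac{8}{3 - 8} - 5 = - \frac{8}{-5} - 5 = \left(-8\right) \left(- \frac{1}{5}\right) - 5 = \frac{8}{5} - 5 = - \frac{17}{5}$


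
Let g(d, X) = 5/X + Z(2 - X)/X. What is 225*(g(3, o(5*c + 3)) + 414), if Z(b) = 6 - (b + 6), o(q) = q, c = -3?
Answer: 373275/4 ≈ 93319.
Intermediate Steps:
Z(b) = -b (Z(b) = 6 - (6 + b) = 6 + (-6 - b) = -b)
g(d, X) = 5/X + (-2 + X)/X (g(d, X) = 5/X + (-(2 - X))/X = 5/X + (-2 + X)/X)
225*(g(3, o(5*c + 3)) + 414) = 225*((3 + (5*(-3) + 3))/(5*(-3) + 3) + 414) = 225*((3 + (-15 + 3))/(-15 + 3) + 414) = 225*((3 - 12)/(-12) + 414) = 225*(-1/12*(-9) + 414) = 225*(¾ + 414) = 225*(1659/4) = 373275/4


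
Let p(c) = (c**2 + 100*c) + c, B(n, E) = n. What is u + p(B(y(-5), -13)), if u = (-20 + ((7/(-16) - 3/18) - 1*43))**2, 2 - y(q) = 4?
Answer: 8864617/2304 ≈ 3847.5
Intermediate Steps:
y(q) = -2 (y(q) = 2 - 1*4 = 2 - 4 = -2)
u = 9320809/2304 (u = (-20 + ((7*(-1/16) - 3*1/18) - 43))**2 = (-20 + ((-7/16 - 1/6) - 43))**2 = (-20 + (-29/48 - 43))**2 = (-20 - 2093/48)**2 = (-3053/48)**2 = 9320809/2304 ≈ 4045.5)
p(c) = c**2 + 101*c
u + p(B(y(-5), -13)) = 9320809/2304 - 2*(101 - 2) = 9320809/2304 - 2*99 = 9320809/2304 - 198 = 8864617/2304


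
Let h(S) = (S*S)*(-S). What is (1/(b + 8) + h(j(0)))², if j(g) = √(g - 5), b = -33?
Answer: (-1 + 125*I*√5)²/625 ≈ -125.0 - 0.89443*I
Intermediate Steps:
j(g) = √(-5 + g)
h(S) = -S³ (h(S) = S²*(-S) = -S³)
(1/(b + 8) + h(j(0)))² = (1/(-33 + 8) - (√(-5 + 0))³)² = (1/(-25) - (√(-5))³)² = (-1/25 - (I*√5)³)² = (-1/25 - (-5)*I*√5)² = (-1/25 + 5*I*√5)²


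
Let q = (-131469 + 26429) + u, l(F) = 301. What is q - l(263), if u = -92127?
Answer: -197468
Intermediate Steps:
q = -197167 (q = (-131469 + 26429) - 92127 = -105040 - 92127 = -197167)
q - l(263) = -197167 - 1*301 = -197167 - 301 = -197468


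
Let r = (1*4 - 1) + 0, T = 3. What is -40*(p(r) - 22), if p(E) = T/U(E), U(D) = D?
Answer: 840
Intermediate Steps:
r = 3 (r = (4 - 1) + 0 = 3 + 0 = 3)
p(E) = 3/E
-40*(p(r) - 22) = -40*(3/3 - 22) = -40*(3*(⅓) - 22) = -40*(1 - 22) = -40*(-21) = 840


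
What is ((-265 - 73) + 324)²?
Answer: 196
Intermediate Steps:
((-265 - 73) + 324)² = (-338 + 324)² = (-14)² = 196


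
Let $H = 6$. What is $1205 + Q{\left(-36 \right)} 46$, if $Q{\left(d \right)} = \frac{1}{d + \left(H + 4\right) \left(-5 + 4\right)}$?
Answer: $1204$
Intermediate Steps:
$Q{\left(d \right)} = \frac{1}{-10 + d}$ ($Q{\left(d \right)} = \frac{1}{d + \left(6 + 4\right) \left(-5 + 4\right)} = \frac{1}{d + 10 \left(-1\right)} = \frac{1}{d - 10} = \frac{1}{-10 + d}$)
$1205 + Q{\left(-36 \right)} 46 = 1205 + \frac{1}{-10 - 36} \cdot 46 = 1205 + \frac{1}{-46} \cdot 46 = 1205 - 1 = 1204$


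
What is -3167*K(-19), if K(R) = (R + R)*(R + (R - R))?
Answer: -2286574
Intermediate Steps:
K(R) = 2*R**2 (K(R) = (2*R)*(R + 0) = (2*R)*R = 2*R**2)
-3167*K(-19) = -6334*(-19)**2 = -6334*361 = -3167*722 = -2286574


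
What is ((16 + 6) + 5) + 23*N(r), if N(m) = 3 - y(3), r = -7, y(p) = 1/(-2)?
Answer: 215/2 ≈ 107.50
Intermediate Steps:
y(p) = -1/2
N(m) = 7/2 (N(m) = 3 - 1*(-1/2) = 3 + 1/2 = 7/2)
((16 + 6) + 5) + 23*N(r) = ((16 + 6) + 5) + 23*(7/2) = (22 + 5) + 161/2 = 27 + 161/2 = 215/2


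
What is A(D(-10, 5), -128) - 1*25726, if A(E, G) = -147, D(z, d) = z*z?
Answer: -25873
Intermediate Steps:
D(z, d) = z²
A(D(-10, 5), -128) - 1*25726 = -147 - 1*25726 = -147 - 25726 = -25873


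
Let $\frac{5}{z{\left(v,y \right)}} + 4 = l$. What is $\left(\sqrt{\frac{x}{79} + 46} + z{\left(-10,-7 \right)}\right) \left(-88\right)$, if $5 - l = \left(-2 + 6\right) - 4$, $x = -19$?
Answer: $-440 - \frac{88 \sqrt{285585}}{79} \approx -1035.3$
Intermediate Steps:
$l = 5$ ($l = 5 - \left(\left(-2 + 6\right) - 4\right) = 5 - \left(4 - 4\right) = 5 - 0 = 5 + 0 = 5$)
$z{\left(v,y \right)} = 5$ ($z{\left(v,y \right)} = \frac{5}{-4 + 5} = \frac{5}{1} = 5 \cdot 1 = 5$)
$\left(\sqrt{\frac{x}{79} + 46} + z{\left(-10,-7 \right)}\right) \left(-88\right) = \left(\sqrt{- \frac{19}{79} + 46} + 5\right) \left(-88\right) = \left(\sqrt{\frac{3615}{79}} + 5\right) \left(-88\right) = \left(\frac{\sqrt{285585}}{79} + 5\right) \left(-88\right) = \left(5 + \frac{\sqrt{285585}}{79}\right) \left(-88\right) = -440 - \frac{88 \sqrt{285585}}{79}$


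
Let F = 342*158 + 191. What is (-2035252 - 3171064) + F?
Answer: -5152089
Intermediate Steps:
F = 54227 (F = 54036 + 191 = 54227)
(-2035252 - 3171064) + F = (-2035252 - 3171064) + 54227 = -5206316 + 54227 = -5152089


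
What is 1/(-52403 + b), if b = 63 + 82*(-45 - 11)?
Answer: -1/56932 ≈ -1.7565e-5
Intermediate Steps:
b = -4529 (b = 63 + 82*(-56) = 63 - 4592 = -4529)
1/(-52403 + b) = 1/(-52403 - 4529) = 1/(-56932) = -1/56932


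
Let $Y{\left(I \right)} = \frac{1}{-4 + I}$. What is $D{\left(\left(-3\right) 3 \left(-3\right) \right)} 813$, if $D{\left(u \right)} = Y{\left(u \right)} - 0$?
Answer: $\frac{813}{23} \approx 35.348$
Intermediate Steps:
$D{\left(u \right)} = \frac{1}{-4 + u}$ ($D{\left(u \right)} = \frac{1}{-4 + u} - 0 = \frac{1}{-4 + u} + 0 = \frac{1}{-4 + u}$)
$D{\left(\left(-3\right) 3 \left(-3\right) \right)} 813 = \frac{1}{-4 + \left(-3\right) 3 \left(-3\right)} 813 = \frac{1}{-4 - -27} \cdot 813 = \frac{1}{-4 + 27} \cdot 813 = \frac{1}{23} \cdot 813 = \frac{813}{23}$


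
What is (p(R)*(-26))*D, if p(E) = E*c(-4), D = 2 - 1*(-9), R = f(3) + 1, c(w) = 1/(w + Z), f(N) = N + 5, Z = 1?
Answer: 858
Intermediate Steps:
f(N) = 5 + N
c(w) = 1/(1 + w) (c(w) = 1/(w + 1) = 1/(1 + w))
R = 9 (R = (5 + 3) + 1 = 8 + 1 = 9)
D = 11 (D = 2 + 9 = 11)
p(E) = -E/3 (p(E) = E/(1 - 4) = E/(-3) = E*(-⅓) = -E/3)
(p(R)*(-26))*D = (-⅓*9*(-26))*11 = -3*(-26)*11 = 78*11 = 858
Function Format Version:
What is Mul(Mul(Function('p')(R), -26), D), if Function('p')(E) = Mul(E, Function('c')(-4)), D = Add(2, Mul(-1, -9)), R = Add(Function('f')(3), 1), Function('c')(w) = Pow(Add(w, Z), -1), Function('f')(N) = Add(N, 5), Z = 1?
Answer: 858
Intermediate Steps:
Function('f')(N) = Add(5, N)
Function('c')(w) = Pow(Add(1, w), -1) (Function('c')(w) = Pow(Add(w, 1), -1) = Pow(Add(1, w), -1))
R = 9 (R = Add(Add(5, 3), 1) = Add(8, 1) = 9)
D = 11 (D = Add(2, 9) = 11)
Function('p')(E) = Mul(Rational(-1, 3), E) (Function('p')(E) = Mul(E, Pow(Add(1, -4), -1)) = Mul(E, Pow(-3, -1)) = Mul(E, Rational(-1, 3)) = Mul(Rational(-1, 3), E))
Mul(Mul(Function('p')(R), -26), D) = Mul(Mul(Mul(Rational(-1, 3), 9), -26), 11) = Mul(Mul(-3, -26), 11) = Mul(78, 11) = 858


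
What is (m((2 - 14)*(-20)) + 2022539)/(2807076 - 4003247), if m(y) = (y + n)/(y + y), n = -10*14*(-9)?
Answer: -16180337/9569368 ≈ -1.6908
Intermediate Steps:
n = 1260 (n = -140*(-9) = 1260)
m(y) = (1260 + y)/(2*y) (m(y) = (y + 1260)/(y + y) = (1260 + y)/((2*y)) = (1260 + y)*(1/(2*y)) = (1260 + y)/(2*y))
(m((2 - 14)*(-20)) + 2022539)/(2807076 - 4003247) = ((1260 + (2 - 14)*(-20))/(2*(((2 - 14)*(-20)))) + 2022539)/(2807076 - 4003247) = ((1260 - 12*(-20))/(2*((-12*(-20)))) + 2022539)/(-1196171) = ((½)*(1260 + 240)/240 + 2022539)*(-1/1196171) = ((½)*(1/240)*1500 + 2022539)*(-1/1196171) = (25/8 + 2022539)*(-1/1196171) = (16180337/8)*(-1/1196171) = -16180337/9569368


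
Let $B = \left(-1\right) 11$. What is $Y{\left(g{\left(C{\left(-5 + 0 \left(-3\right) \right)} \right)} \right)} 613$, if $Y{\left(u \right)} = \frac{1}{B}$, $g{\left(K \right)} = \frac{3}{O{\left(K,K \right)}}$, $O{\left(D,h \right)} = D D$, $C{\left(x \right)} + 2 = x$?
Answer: $- \frac{613}{11} \approx -55.727$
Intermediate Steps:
$C{\left(x \right)} = -2 + x$
$O{\left(D,h \right)} = D^{2}$
$B = -11$
$g{\left(K \right)} = \frac{3}{K^{2}}$
$Y{\left(u \right)} = - \frac{1}{11}$ ($Y{\left(u \right)} = \frac{1}{-11} = - \frac{1}{11}$)
$Y{\left(g{\left(C{\left(-5 + 0 \left(-3\right) \right)} \right)} \right)} 613 = \left(- \frac{1}{11}\right) 613 = - \frac{613}{11}$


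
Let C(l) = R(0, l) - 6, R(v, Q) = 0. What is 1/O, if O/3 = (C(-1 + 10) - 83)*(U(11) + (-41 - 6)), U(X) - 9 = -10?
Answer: 1/12816 ≈ 7.8027e-5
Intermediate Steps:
U(X) = -1 (U(X) = 9 - 10 = -1)
C(l) = -6 (C(l) = 0 - 6 = -6)
O = 12816 (O = 3*((-6 - 83)*(-1 + (-41 - 6))) = 3*(-89*(-1 - 47)) = 3*(-89*(-48)) = 3*4272 = 12816)
1/O = 1/12816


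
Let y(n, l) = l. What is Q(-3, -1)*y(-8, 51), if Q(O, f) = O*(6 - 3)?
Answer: -459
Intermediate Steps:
Q(O, f) = 3*O (Q(O, f) = O*3 = 3*O)
Q(-3, -1)*y(-8, 51) = (3*(-3))*51 = -9*51 = -459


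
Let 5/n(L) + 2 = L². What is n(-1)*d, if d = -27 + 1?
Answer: 130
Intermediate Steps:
d = -26
n(L) = 5/(-2 + L²)
n(-1)*d = (5/(-2 + (-1)²))*(-26) = (5/(-2 + 1))*(-26) = (5/(-1))*(-26) = (5*(-1))*(-26) = -5*(-26) = 130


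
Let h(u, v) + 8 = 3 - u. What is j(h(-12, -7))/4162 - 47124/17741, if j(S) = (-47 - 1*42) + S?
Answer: -98792425/36919021 ≈ -2.6759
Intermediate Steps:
h(u, v) = -5 - u (h(u, v) = -8 + (3 - u) = -5 - u)
j(S) = -89 + S (j(S) = (-47 - 42) + S = -89 + S)
j(h(-12, -7))/4162 - 47124/17741 = (-89 + (-5 - 1*(-12)))/4162 - 47124/17741 = (-89 + (-5 + 12))*(1/4162) - 47124*1/17741 = (-89 + 7)*(1/4162) - 47124/17741 = -82*1/4162 - 47124/17741 = -41/2081 - 47124/17741 = -98792425/36919021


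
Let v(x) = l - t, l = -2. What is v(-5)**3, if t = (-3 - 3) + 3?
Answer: 1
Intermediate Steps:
t = -3 (t = -6 + 3 = -3)
v(x) = 1 (v(x) = -2 - 1*(-3) = -2 + 3 = 1)
v(-5)**3 = 1**3 = 1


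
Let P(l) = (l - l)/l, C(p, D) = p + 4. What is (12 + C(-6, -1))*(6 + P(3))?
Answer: 60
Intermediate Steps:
C(p, D) = 4 + p
P(l) = 0 (P(l) = 0/l = 0)
(12 + C(-6, -1))*(6 + P(3)) = (12 + (4 - 6))*(6 + 0) = (12 - 2)*6 = 10*6 = 60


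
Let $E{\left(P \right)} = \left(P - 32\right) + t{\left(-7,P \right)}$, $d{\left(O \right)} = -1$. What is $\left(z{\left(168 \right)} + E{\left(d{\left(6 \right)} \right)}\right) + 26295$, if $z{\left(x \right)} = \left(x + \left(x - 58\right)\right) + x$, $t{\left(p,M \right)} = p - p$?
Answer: $26708$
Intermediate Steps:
$t{\left(p,M \right)} = 0$
$E{\left(P \right)} = -32 + P$ ($E{\left(P \right)} = \left(P - 32\right) + 0 = \left(-32 + P\right) + 0 = -32 + P$)
$z{\left(x \right)} = -58 + 3 x$ ($z{\left(x \right)} = \left(x + \left(-58 + x\right)\right) + x = \left(-58 + 2 x\right) + x = -58 + 3 x$)
$\left(z{\left(168 \right)} + E{\left(d{\left(6 \right)} \right)}\right) + 26295 = \left(\left(-58 + 3 \cdot 168\right) - 33\right) + 26295 = \left(\left(-58 + 504\right) - 33\right) + 26295 = \left(446 - 33\right) + 26295 = 413 + 26295 = 26708$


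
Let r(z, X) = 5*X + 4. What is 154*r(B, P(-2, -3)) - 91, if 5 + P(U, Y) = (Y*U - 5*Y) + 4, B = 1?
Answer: 15925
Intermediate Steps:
P(U, Y) = -1 - 5*Y + U*Y (P(U, Y) = -5 + ((Y*U - 5*Y) + 4) = -5 + ((U*Y - 5*Y) + 4) = -5 + ((-5*Y + U*Y) + 4) = -5 + (4 - 5*Y + U*Y) = -1 - 5*Y + U*Y)
r(z, X) = 4 + 5*X
154*r(B, P(-2, -3)) - 91 = 154*(4 + 5*(-1 - 5*(-3) - 2*(-3))) - 91 = 154*(4 + 5*(-1 + 15 + 6)) - 91 = 154*(4 + 5*20) - 91 = 154*(4 + 100) - 91 = 154*104 - 91 = 16016 - 91 = 15925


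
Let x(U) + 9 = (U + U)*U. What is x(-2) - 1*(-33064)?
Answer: 33063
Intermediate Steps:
x(U) = -9 + 2*U² (x(U) = -9 + (U + U)*U = -9 + (2*U)*U = -9 + 2*U²)
x(-2) - 1*(-33064) = (-9 + 2*(-2)²) - 1*(-33064) = (-9 + 2*4) + 33064 = (-9 + 8) + 33064 = -1 + 33064 = 33063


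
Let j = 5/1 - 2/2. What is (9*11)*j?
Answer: 396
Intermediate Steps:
j = 4 (j = 5*1 - 2*1/2 = 5 - 1 = 4)
(9*11)*j = (9*11)*4 = 99*4 = 396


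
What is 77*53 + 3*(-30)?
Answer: 3991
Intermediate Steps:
77*53 + 3*(-30) = 4081 - 90 = 3991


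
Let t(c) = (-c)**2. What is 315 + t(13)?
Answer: 484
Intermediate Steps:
t(c) = c**2
315 + t(13) = 315 + 13**2 = 315 + 169 = 484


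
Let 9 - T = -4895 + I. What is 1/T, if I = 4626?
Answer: 1/278 ≈ 0.0035971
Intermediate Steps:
T = 278 (T = 9 - (-4895 + 4626) = 9 - 1*(-269) = 9 + 269 = 278)
1/T = 1/278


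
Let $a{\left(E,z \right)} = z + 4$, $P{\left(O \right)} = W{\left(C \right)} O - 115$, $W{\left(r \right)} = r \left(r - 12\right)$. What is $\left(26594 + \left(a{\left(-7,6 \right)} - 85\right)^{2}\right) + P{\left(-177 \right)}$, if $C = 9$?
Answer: $36883$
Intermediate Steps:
$W{\left(r \right)} = r \left(-12 + r\right)$
$P{\left(O \right)} = -115 - 27 O$ ($P{\left(O \right)} = 9 \left(-12 + 9\right) O - 115 = 9 \left(-3\right) O - 115 = - 27 O - 115 = -115 - 27 O$)
$a{\left(E,z \right)} = 4 + z$
$\left(26594 + \left(a{\left(-7,6 \right)} - 85\right)^{2}\right) + P{\left(-177 \right)} = \left(26594 + \left(\left(4 + 6\right) - 85\right)^{2}\right) - -4664 = \left(26594 + \left(10 - 85\right)^{2}\right) + \left(-115 + 4779\right) = \left(26594 + \left(-75\right)^{2}\right) + 4664 = \left(26594 + 5625\right) + 4664 = 32219 + 4664 = 36883$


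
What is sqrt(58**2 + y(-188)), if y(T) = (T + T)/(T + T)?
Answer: sqrt(3365) ≈ 58.009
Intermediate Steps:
y(T) = 1 (y(T) = (2*T)/((2*T)) = (2*T)*(1/(2*T)) = 1)
sqrt(58**2 + y(-188)) = sqrt(58**2 + 1) = sqrt(3364 + 1) = sqrt(3365)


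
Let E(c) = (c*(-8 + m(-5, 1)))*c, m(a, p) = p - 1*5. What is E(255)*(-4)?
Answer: 3121200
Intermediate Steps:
m(a, p) = -5 + p (m(a, p) = p - 5 = -5 + p)
E(c) = -12*c**2 (E(c) = (c*(-8 + (-5 + 1)))*c = (c*(-8 - 4))*c = (c*(-12))*c = (-12*c)*c = -12*c**2)
E(255)*(-4) = -12*255**2*(-4) = -12*65025*(-4) = -780300*(-4) = 3121200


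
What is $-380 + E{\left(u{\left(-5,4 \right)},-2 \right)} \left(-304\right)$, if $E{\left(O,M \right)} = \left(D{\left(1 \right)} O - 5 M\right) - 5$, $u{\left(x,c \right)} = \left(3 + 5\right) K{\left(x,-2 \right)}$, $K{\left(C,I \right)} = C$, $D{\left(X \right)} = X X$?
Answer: $10260$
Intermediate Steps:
$D{\left(X \right)} = X^{2}$
$u{\left(x,c \right)} = 8 x$ ($u{\left(x,c \right)} = \left(3 + 5\right) x = 8 x$)
$E{\left(O,M \right)} = -5 + O - 5 M$ ($E{\left(O,M \right)} = \left(1^{2} O - 5 M\right) - 5 = \left(1 O - 5 M\right) - 5 = \left(O - 5 M\right) - 5 = -5 + O - 5 M$)
$-380 + E{\left(u{\left(-5,4 \right)},-2 \right)} \left(-304\right) = -380 + \left(-5 + 8 \left(-5\right) - -10\right) \left(-304\right) = -380 + \left(-5 - 40 + 10\right) \left(-304\right) = -380 - -10640 = -380 + 10640 = 10260$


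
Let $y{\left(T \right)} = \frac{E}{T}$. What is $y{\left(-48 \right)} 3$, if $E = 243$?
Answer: $- \frac{243}{16} \approx -15.188$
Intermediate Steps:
$y{\left(T \right)} = \frac{243}{T}$
$y{\left(-48 \right)} 3 = \frac{243}{-48} \cdot 3 = 243 \left(- \frac{1}{48}\right) 3 = \left(- \frac{81}{16}\right) 3 = - \frac{243}{16}$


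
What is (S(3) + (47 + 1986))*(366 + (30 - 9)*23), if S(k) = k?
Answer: 1728564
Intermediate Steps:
(S(3) + (47 + 1986))*(366 + (30 - 9)*23) = (3 + (47 + 1986))*(366 + (30 - 9)*23) = (3 + 2033)*(366 + 21*23) = 2036*(366 + 483) = 2036*849 = 1728564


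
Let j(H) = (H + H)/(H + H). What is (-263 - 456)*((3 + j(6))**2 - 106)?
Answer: 64710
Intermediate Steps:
j(H) = 1 (j(H) = (2*H)/((2*H)) = (2*H)*(1/(2*H)) = 1)
(-263 - 456)*((3 + j(6))**2 - 106) = (-263 - 456)*((3 + 1)**2 - 106) = -719*(4**2 - 106) = -719*(16 - 106) = -719*(-90) = 64710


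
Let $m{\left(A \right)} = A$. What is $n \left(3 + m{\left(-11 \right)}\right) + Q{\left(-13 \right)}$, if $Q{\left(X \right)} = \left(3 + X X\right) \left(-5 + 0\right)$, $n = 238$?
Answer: $-2764$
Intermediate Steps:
$Q{\left(X \right)} = -15 - 5 X^{2}$ ($Q{\left(X \right)} = \left(3 + X^{2}\right) \left(-5\right) = -15 - 5 X^{2}$)
$n \left(3 + m{\left(-11 \right)}\right) + Q{\left(-13 \right)} = 238 \left(3 - 11\right) - \left(15 + 5 \left(-13\right)^{2}\right) = 238 \left(-8\right) - 860 = -1904 - 860 = -2764$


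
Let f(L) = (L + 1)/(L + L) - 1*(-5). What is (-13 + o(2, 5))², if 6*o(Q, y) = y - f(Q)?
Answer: 11025/64 ≈ 172.27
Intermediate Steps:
f(L) = 5 + (1 + L)/(2*L) (f(L) = (1 + L)/((2*L)) + 5 = (1 + L)*(1/(2*L)) + 5 = (1 + L)/(2*L) + 5 = 5 + (1 + L)/(2*L))
o(Q, y) = y/6 - (1 + 11*Q)/(12*Q) (o(Q, y) = (y - (1 + 11*Q)/(2*Q))/6 = y/6 - (1 + 11*Q)/(12*Q))
(-13 + o(2, 5))² = (-13 + (-11/12 - 1/12/2 + (⅙)*5))² = (-13 + (-11/12 - 1/12*½ + ⅚))² = (-13 + (-11/12 - 1/24 + ⅚))² = (-13 - ⅛)² = (-105/8)² = 11025/64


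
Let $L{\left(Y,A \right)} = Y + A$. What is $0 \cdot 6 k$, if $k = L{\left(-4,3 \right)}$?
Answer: $0$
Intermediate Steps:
$L{\left(Y,A \right)} = A + Y$
$k = -1$ ($k = 3 - 4 = -1$)
$0 \cdot 6 k = 0 \cdot 6 \left(-1\right) = 0 \left(-1\right) = 0$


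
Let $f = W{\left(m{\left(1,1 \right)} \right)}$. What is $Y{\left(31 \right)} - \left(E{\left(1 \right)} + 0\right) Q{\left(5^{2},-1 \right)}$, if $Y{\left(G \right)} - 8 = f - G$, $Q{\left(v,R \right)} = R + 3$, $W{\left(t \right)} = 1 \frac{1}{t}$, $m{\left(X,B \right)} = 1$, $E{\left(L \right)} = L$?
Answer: $-24$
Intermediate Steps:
$W{\left(t \right)} = \frac{1}{t}$
$Q{\left(v,R \right)} = 3 + R$
$f = 1$ ($f = 1^{-1} = 1$)
$Y{\left(G \right)} = 9 - G$ ($Y{\left(G \right)} = 8 - \left(-1 + G\right) = 9 - G$)
$Y{\left(31 \right)} - \left(E{\left(1 \right)} + 0\right) Q{\left(5^{2},-1 \right)} = \left(9 - 31\right) - \left(1 + 0\right) \left(3 - 1\right) = \left(9 - 31\right) - 1 \cdot 2 = -22 - 2 = -24$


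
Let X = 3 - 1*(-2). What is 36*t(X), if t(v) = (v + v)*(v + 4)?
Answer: 3240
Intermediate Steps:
X = 5 (X = 3 + 2 = 5)
t(v) = 2*v*(4 + v) (t(v) = (2*v)*(4 + v) = 2*v*(4 + v))
36*t(X) = 36*(2*5*(4 + 5)) = 36*(2*5*9) = 36*90 = 3240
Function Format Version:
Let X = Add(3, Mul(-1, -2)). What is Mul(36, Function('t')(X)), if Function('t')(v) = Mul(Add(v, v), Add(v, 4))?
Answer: 3240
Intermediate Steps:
X = 5 (X = Add(3, 2) = 5)
Function('t')(v) = Mul(2, v, Add(4, v)) (Function('t')(v) = Mul(Mul(2, v), Add(4, v)) = Mul(2, v, Add(4, v)))
Mul(36, Function('t')(X)) = Mul(36, Mul(2, 5, Add(4, 5))) = Mul(36, Mul(2, 5, 9)) = Mul(36, 90) = 3240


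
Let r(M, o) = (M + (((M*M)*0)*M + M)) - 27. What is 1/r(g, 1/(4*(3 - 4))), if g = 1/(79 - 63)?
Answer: -8/215 ≈ -0.037209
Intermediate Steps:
g = 1/16 ≈ 0.062500
r(M, o) = -27 + 2*M (r(M, o) = (M + ((M²*0)*M + M)) - 27 = (M + (0*M + M)) - 27 = (M + (0 + M)) - 27 = (M + M) - 27 = 2*M - 27 = -27 + 2*M)
1/r(g, 1/(4*(3 - 4))) = 1/(-27 + 2*(1/16)) = 1/(-27 + ⅛) = 1/(-215/8) = -8/215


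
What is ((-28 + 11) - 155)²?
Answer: 29584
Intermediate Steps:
((-28 + 11) - 155)² = (-17 - 155)² = (-172)² = 29584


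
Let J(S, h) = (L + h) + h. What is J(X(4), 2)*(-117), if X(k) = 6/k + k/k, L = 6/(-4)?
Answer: -585/2 ≈ -292.50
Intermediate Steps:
L = -3/2 (L = 6*(-¼) = -3/2 ≈ -1.5000)
X(k) = 1 + 6/k (X(k) = 6/k + 1 = 1 + 6/k)
J(S, h) = -3/2 + 2*h (J(S, h) = (-3/2 + h) + h = -3/2 + 2*h)
J(X(4), 2)*(-117) = (-3/2 + 2*2)*(-117) = (-3/2 + 4)*(-117) = (5/2)*(-117) = -585/2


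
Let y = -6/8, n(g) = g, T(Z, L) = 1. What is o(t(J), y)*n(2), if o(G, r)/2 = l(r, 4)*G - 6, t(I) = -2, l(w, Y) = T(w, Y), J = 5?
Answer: -32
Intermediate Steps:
l(w, Y) = 1
y = -3/4 (y = -6*1/8 = -3/4 ≈ -0.75000)
o(G, r) = -12 + 2*G (o(G, r) = 2*(1*G - 6) = 2*(G - 6) = 2*(-6 + G) = -12 + 2*G)
o(t(J), y)*n(2) = (-12 + 2*(-2))*2 = (-12 - 4)*2 = -16*2 = -32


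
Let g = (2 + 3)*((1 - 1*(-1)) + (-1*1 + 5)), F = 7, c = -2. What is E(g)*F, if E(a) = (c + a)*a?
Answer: 5880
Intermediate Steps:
g = 30 (g = 5*((1 + 1) + (-1 + 5)) = 5*(2 + 4) = 5*6 = 30)
E(a) = a*(-2 + a) (E(a) = (-2 + a)*a = a*(-2 + a))
E(g)*F = (30*(-2 + 30))*7 = (30*28)*7 = 840*7 = 5880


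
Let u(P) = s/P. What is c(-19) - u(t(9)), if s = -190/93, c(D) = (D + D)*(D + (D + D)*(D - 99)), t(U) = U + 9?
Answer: -142013695/837 ≈ -1.6967e+5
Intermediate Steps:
t(U) = 9 + U
c(D) = 2*D*(D + 2*D*(-99 + D)) (c(D) = (2*D)*(D + (2*D)*(-99 + D)) = (2*D)*(D + 2*D*(-99 + D)) = 2*D*(D + 2*D*(-99 + D)))
s = -190/93 (s = -190*1/93 = -190/93 ≈ -2.0430)
u(P) = -190/(93*P)
c(-19) - u(t(9)) = (-19)²*(-394 + 4*(-19)) - (-190)/(93*(9 + 9)) = 361*(-394 - 76) - (-190)/(93*18) = 361*(-470) - (-190)/(93*18) = -169670 - 1*(-95/837) = -169670 + 95/837 = -142013695/837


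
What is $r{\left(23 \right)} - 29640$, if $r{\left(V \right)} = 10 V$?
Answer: $-29410$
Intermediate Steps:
$r{\left(23 \right)} - 29640 = 10 \cdot 23 - 29640 = 230 - 29640 = -29410$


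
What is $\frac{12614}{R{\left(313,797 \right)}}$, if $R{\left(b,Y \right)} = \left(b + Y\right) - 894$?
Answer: $\frac{6307}{108} \approx 58.398$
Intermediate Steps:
$R{\left(b,Y \right)} = -894 + Y + b$ ($R{\left(b,Y \right)} = \left(Y + b\right) - 894 = -894 + Y + b$)
$\frac{12614}{R{\left(313,797 \right)}} = \frac{12614}{-894 + 797 + 313} = \frac{12614}{216} = 12614 \cdot \frac{1}{216} = \frac{6307}{108}$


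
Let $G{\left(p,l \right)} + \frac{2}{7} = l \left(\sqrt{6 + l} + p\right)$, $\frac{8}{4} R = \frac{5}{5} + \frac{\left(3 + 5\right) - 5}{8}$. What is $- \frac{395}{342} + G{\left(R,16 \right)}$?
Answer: $\frac{22885}{2394} + 16 \sqrt{22} \approx 84.606$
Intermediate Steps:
$R = \frac{11}{16}$ ($R = \frac{\frac{5}{5} + \frac{\left(3 + 5\right) - 5}{8}}{2} = \frac{5 \cdot \frac{1}{5} + \left(8 - 5\right) \frac{1}{8}}{2} = \frac{1 + 3 \cdot \frac{1}{8}}{2} = \frac{1 + \frac{3}{8}}{2} = \frac{1}{2} \cdot \frac{11}{8} = \frac{11}{16} \approx 0.6875$)
$G{\left(p,l \right)} = - \frac{2}{7} + l \left(p + \sqrt{6 + l}\right)$ ($G{\left(p,l \right)} = - \frac{2}{7} + l \left(\sqrt{6 + l} + p\right) = - \frac{2}{7} + l \left(p + \sqrt{6 + l}\right)$)
$- \frac{395}{342} + G{\left(R,16 \right)} = - \frac{395}{342} + \left(- \frac{2}{7} + 16 \cdot \frac{11}{16} + 16 \sqrt{6 + 16}\right) = \left(-395\right) \frac{1}{342} + \left(- \frac{2}{7} + 11 + 16 \sqrt{22}\right) = - \frac{395}{342} + \left(\frac{75}{7} + 16 \sqrt{22}\right) = \frac{22885}{2394} + 16 \sqrt{22}$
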